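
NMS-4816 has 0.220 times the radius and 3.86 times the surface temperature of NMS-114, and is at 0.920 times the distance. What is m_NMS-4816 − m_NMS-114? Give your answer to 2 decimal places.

L_NMS-4816/L_NMS-114 = (0.220)²(3.86)⁴ = 10.74.
F_NMS-4816/F_NMS-114 = (L_NMS-4816/L_NMS-114)/(d_NMS-4816/d_NMS-114)² = 10.74/0.8464 = 12.69.
m_NMS-4816 − m_NMS-114 = −2.5 log₁₀(12.69) = -2.76.

-2.76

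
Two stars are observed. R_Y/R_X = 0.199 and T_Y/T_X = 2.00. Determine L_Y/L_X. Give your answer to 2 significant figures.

From the Stefan–Boltzmann law, L ∝ R²T⁴, so
L_Y/L_X = (R_Y/R_X)² (T_Y/T_X)⁴ = (0.199)² × (2.00)⁴ = 0.03960 × 16.00 = 0.6336.

0.63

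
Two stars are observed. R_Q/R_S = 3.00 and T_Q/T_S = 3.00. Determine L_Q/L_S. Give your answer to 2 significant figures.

7.3×10^2

From the Stefan–Boltzmann law, L ∝ R²T⁴, so
L_Q/L_S = (R_Q/R_S)² (T_Q/T_S)⁴ = (3.00)² × (3.00)⁴ = 9.000 × 81.00 = 729.0.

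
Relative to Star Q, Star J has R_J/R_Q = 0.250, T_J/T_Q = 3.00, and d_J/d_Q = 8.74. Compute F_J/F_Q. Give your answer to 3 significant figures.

L_J/L_Q = (R_J/R_Q)²(T_J/T_Q)⁴ = (0.250)² × (3.00)⁴ = 5.062.
F_J/F_Q = (L_J/L_Q)/(d_J/d_Q)² = 5.062 / (8.74)² = 0.06627.

0.0663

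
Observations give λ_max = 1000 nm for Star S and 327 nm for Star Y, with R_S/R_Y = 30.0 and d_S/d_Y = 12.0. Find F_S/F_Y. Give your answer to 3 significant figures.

0.0715

Wien's law: T_S/T_Y = λ_Y/λ_S = 327/1000 = 0.3270.
L_S/L_Y = (R_S/R_Y)²(T_S/T_Y)⁴ = (30.0)²(0.3270)⁴ = 10.29.
F_S/F_Y = (L_S/L_Y)/(d_S/d_Y)² = 10.29/(12.0)² = 0.07146.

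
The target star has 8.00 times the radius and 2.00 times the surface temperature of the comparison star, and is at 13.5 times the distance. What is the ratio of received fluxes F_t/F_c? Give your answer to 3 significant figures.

L_t/L_c = (R_t/R_c)²(T_t/T_c)⁴ = (8.00)² × (2.00)⁴ = 1024.
F_t/F_c = (L_t/L_c)/(d_t/d_c)² = 1024 / (13.5)² = 5.619.

5.62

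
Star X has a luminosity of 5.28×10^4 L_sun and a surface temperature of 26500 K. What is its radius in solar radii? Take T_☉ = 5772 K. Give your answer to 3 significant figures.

10.9 solar radii

R/R_☉ = √(L/L_☉) / (T/T_☉)² = √(5.28×10^4) / (4.591)²
       = 229.8 / 21.08 = 10.90.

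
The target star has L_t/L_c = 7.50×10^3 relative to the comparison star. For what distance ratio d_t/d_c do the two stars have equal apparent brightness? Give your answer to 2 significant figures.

Equal flux requires L_t/d_t² = L_c/d_c², so d_t/d_c = √(L_t/L_c)
= √(7.50×10^3) = 86.60.

87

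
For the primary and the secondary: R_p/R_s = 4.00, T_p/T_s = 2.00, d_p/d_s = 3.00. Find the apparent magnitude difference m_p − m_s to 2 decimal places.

L_p/L_s = (4.00)²(2.00)⁴ = 256.0.
F_p/F_s = (L_p/L_s)/(d_p/d_s)² = 256.0/9.000 = 28.44.
m_p − m_s = −2.5 log₁₀(28.44) = -3.63.

-3.63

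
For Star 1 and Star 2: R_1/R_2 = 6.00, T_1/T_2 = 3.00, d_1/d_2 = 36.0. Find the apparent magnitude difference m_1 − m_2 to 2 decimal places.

-0.88

L_1/L_2 = (6.00)²(3.00)⁴ = 2916.
F_1/F_2 = (L_1/L_2)/(d_1/d_2)² = 2916/1296 = 2.250.
m_1 − m_2 = −2.5 log₁₀(2.250) = -0.88.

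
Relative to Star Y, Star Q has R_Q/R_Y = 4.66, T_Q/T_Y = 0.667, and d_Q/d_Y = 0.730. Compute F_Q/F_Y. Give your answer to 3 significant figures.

L_Q/L_Y = (R_Q/R_Y)²(T_Q/T_Y)⁴ = (4.66)² × (0.667)⁴ = 4.298.
F_Q/F_Y = (L_Q/L_Y)/(d_Q/d_Y)² = 4.298 / (0.730)² = 8.065.

8.07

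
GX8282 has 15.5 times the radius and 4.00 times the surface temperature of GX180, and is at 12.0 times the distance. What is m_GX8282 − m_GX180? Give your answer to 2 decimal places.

-6.58

L_GX8282/L_GX180 = (15.5)²(4.00)⁴ = 6.150×10^4.
F_GX8282/F_GX180 = (L_GX8282/L_GX180)/(d_GX8282/d_GX180)² = 6.150×10^4/144.0 = 427.1.
m_GX8282 − m_GX180 = −2.5 log₁₀(427.1) = -6.58.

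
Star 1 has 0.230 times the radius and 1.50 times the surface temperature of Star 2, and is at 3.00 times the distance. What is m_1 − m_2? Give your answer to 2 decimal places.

L_1/L_2 = (0.230)²(1.50)⁴ = 0.2678.
F_1/F_2 = (L_1/L_2)/(d_1/d_2)² = 0.2678/9.000 = 0.02976.
m_1 − m_2 = −2.5 log₁₀(0.02976) = 3.82.

3.82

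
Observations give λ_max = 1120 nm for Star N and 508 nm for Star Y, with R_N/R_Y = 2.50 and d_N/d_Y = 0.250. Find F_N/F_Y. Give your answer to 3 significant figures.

4.23

Wien's law: T_N/T_Y = λ_Y/λ_N = 508/1120 = 0.4536.
L_N/L_Y = (R_N/R_Y)²(T_N/T_Y)⁴ = (2.50)²(0.4536)⁴ = 0.2645.
F_N/F_Y = (L_N/L_Y)/(d_N/d_Y)² = 0.2645/(0.250)² = 4.232.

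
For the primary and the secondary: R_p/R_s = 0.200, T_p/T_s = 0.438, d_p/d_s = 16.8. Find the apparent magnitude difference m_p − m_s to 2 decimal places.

13.21

L_p/L_s = (0.200)²(0.438)⁴ = 0.001472.
F_p/F_s = (L_p/L_s)/(d_p/d_s)² = 0.001472/282.2 = 5.216×10^-6.
m_p − m_s = −2.5 log₁₀(5.216×10^-6) = 13.21.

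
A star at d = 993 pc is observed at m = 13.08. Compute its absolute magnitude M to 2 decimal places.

3.10

M = m − 5 log₁₀(d/10 pc) = 13.08 − 5 log₁₀(993/10)
  = 13.08 − 5 × 1.997 = 13.08 − 9.98 = 3.10.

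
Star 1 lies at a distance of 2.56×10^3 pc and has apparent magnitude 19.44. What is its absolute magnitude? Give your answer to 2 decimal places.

7.40

M = m − 5 log₁₀(d/10 pc) = 19.44 − 5 log₁₀(2.56×10^3/10)
  = 19.44 − 5 × 2.408 = 19.44 − 12.04 = 7.40.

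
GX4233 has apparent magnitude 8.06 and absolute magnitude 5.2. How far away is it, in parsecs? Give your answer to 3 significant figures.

m − M = 5 log₁₀(d/10 pc)
8.06 − (5.2) = 2.86 = 5 log₁₀(d/10)
d = 10 × 10^(2.86/5) = 10 × 10^0.572 = 37.33 pc.

37.3 pc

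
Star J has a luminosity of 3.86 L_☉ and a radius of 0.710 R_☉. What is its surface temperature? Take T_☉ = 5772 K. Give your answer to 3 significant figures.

9.60×10^3 K

T/T_☉ = (L/L_☉)^(1/4) / (R/R_☉)^(1/2)
T = 5772 × (3.86)^(1/4) / √(0.710) = 5772 × 1.402 / 0.8426 = 9602 K.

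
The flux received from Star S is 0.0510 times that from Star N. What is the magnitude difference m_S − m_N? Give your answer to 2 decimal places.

3.23

m_S − m_N = −2.5 log₁₀(F_S/F_N) = −2.5 log₁₀(0.0510) = −2.5 × (-1.292) = 3.231.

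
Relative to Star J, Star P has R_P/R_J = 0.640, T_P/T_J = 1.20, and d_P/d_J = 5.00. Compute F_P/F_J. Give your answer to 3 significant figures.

L_P/L_J = (R_P/R_J)²(T_P/T_J)⁴ = (0.640)² × (1.20)⁴ = 0.8493.
F_P/F_J = (L_P/L_J)/(d_P/d_J)² = 0.8493 / (5.00)² = 0.03397.

0.0340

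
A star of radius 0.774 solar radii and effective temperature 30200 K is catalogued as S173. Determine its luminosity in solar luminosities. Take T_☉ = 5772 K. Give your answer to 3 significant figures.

449 solar luminosities

L/L_☉ = (R/R_☉)² (T/T_☉)⁴ = (0.774)² × (30200/5772)⁴
       = 0.5991 × (5.232)⁴ = 0.5991 × 749.4 = 449.0.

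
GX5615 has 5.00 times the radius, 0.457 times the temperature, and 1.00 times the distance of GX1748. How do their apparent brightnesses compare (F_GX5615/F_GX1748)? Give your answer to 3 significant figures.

L_GX5615/L_GX1748 = (R_GX5615/R_GX1748)²(T_GX5615/T_GX1748)⁴ = (5.00)² × (0.457)⁴ = 1.090.
F_GX5615/F_GX1748 = (L_GX5615/L_GX1748)/(d_GX5615/d_GX1748)² = 1.090 / (1.00)² = 1.090.

1.09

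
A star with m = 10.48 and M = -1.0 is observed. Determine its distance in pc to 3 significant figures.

1.98×10^3 pc

m − M = 5 log₁₀(d/10 pc)
10.48 − (-1.0) = 11.48 = 5 log₁₀(d/10)
d = 10 × 10^(11.48/5) = 10 × 10^2.296 = 1977 pc.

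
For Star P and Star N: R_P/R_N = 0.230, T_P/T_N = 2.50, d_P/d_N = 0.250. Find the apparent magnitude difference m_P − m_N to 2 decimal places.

L_P/L_N = (0.230)²(2.50)⁴ = 2.066.
F_P/F_N = (L_P/L_N)/(d_P/d_N)² = 2.066/0.06250 = 33.06.
m_P − m_N = −2.5 log₁₀(33.06) = -3.80.

-3.80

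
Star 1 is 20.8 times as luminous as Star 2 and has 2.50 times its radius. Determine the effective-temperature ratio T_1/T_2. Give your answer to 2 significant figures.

L ∝ R²T⁴ gives T ∝ (L/R²)^(1/4), so
T_1/T_2 = (20.8 / 2.50²)^(1/4) = (3.328)^(1/4) = 1.351.

1.4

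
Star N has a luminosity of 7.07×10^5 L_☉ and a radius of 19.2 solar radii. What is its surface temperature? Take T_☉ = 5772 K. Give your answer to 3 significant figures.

3.82×10^4 K

T/T_☉ = (L/L_☉)^(1/4) / (R/R_☉)^(1/2)
T = 5772 × (7.07×10^5)^(1/4) / √(19.2) = 5772 × 29.00 / 4.382 = 3.820×10^4 K.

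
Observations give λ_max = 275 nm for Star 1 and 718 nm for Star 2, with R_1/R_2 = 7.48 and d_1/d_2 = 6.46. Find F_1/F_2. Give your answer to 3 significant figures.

Wien's law: T_1/T_2 = λ_2/λ_1 = 718/275 = 2.611.
L_1/L_2 = (R_1/R_2)²(T_1/T_2)⁴ = (7.48)²(2.611)⁴ = 2600.
F_1/F_2 = (L_1/L_2)/(d_1/d_2)² = 2600/(6.46)² = 62.30.

62.3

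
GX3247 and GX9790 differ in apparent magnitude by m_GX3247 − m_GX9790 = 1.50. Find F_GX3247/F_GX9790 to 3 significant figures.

F_GX3247/F_GX9790 = 10^(−(m_GX3247 − m_GX9790)/2.5) = 10^(-1.50/2.5) = 10^-0.600 = 0.2512.

0.251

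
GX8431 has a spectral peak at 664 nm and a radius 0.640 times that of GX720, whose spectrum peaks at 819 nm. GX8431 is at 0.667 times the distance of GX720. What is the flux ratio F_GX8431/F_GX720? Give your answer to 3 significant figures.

2.13

Wien's law: T_GX8431/T_GX720 = λ_GX720/λ_GX8431 = 819/664 = 1.233.
L_GX8431/L_GX720 = (R_GX8431/R_GX720)²(T_GX8431/T_GX720)⁴ = (0.640)²(1.233)⁴ = 0.9480.
F_GX8431/F_GX720 = (L_GX8431/L_GX720)/(d_GX8431/d_GX720)² = 0.9480/(0.667)² = 2.131.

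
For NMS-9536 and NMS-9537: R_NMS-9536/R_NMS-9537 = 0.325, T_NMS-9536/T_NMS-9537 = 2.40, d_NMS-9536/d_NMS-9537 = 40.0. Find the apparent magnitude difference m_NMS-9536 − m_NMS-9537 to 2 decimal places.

L_NMS-9536/L_NMS-9537 = (0.325)²(2.40)⁴ = 3.504.
F_NMS-9536/F_NMS-9537 = (L_NMS-9536/L_NMS-9537)/(d_NMS-9536/d_NMS-9537)² = 3.504/1600 = 0.002190.
m_NMS-9536 − m_NMS-9537 = −2.5 log₁₀(0.002190) = 6.65.

6.65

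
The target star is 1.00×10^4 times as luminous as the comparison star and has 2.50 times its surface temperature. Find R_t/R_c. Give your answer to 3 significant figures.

16.0

L ∝ R²T⁴ gives R ∝ √L / T², so
R_t/R_c = √(1.00×10^4) / (2.50)² = 100.0 / 6.250 = 16.00.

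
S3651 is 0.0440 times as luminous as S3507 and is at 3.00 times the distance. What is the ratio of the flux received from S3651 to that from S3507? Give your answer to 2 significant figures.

F = L/(4πd²), so F_S3651/F_S3507 = (L_S3651/L_S3507) / (d_S3651/d_S3507)²
= 0.0440 / (3.00)² = 0.0440 / 9.000 = 0.004889.

0.0049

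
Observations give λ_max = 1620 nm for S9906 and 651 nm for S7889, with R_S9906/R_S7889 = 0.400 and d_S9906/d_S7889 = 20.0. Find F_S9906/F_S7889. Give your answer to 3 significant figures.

Wien's law: T_S9906/T_S7889 = λ_S7889/λ_S9906 = 651/1620 = 0.4019.
L_S9906/L_S7889 = (R_S9906/R_S7889)²(T_S9906/T_S7889)⁴ = (0.400)²(0.4019)⁴ = 0.004172.
F_S9906/F_S7889 = (L_S9906/L_S7889)/(d_S9906/d_S7889)² = 0.004172/(20.0)² = 1.043×10^-5.

1.04×10^-5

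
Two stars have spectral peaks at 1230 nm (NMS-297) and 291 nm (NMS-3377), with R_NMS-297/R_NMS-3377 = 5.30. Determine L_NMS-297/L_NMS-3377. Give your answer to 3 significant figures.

Wien's law gives T ∝ 1/λ_max, so T_NMS-297/T_NMS-3377 = λ_NMS-3377/λ_NMS-297 = 291/1230 = 0.2366.
Then L ∝ R²T⁴ gives L_NMS-297/L_NMS-3377 = (5.30)² × (0.2366)⁴ = 28.09 × 0.003133 = 0.08800.

0.0880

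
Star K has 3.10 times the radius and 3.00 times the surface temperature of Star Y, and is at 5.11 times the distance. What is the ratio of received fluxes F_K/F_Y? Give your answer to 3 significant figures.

29.8

L_K/L_Y = (R_K/R_Y)²(T_K/T_Y)⁴ = (3.10)² × (3.00)⁴ = 778.4.
F_K/F_Y = (L_K/L_Y)/(d_K/d_Y)² = 778.4 / (5.11)² = 29.81.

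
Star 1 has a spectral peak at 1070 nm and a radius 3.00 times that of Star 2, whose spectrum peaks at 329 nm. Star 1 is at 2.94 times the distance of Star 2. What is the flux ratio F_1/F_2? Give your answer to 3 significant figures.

Wien's law: T_1/T_2 = λ_2/λ_1 = 329/1070 = 0.3075.
L_1/L_2 = (R_1/R_2)²(T_1/T_2)⁴ = (3.00)²(0.3075)⁴ = 0.08044.
F_1/F_2 = (L_1/L_2)/(d_1/d_2)² = 0.08044/(2.94)² = 0.009307.

0.00931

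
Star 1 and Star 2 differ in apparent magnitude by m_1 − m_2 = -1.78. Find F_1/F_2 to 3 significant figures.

5.15

F_1/F_2 = 10^(−(m_1 − m_2)/2.5) = 10^(1.78/2.5) = 10^0.712 = 5.152.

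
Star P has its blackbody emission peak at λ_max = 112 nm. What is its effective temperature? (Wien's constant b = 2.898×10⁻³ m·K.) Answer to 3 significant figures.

2.59×10^4 K

T = b/λ_max = 2.898×10⁻³ / (112×10⁻⁹) = 2.587×10^4 K.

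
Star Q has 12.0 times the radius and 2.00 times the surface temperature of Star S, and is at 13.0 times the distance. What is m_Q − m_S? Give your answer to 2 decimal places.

L_Q/L_S = (12.0)²(2.00)⁴ = 2304.
F_Q/F_S = (L_Q/L_S)/(d_Q/d_S)² = 2304/169.0 = 13.63.
m_Q − m_S = −2.5 log₁₀(13.63) = -2.84.

-2.84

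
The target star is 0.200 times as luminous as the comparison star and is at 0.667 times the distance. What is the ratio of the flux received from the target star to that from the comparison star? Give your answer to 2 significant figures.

0.45

F = L/(4πd²), so F_t/F_c = (L_t/L_c) / (d_t/d_c)²
= 0.200 / (0.667)² = 0.200 / 0.4449 = 0.4496.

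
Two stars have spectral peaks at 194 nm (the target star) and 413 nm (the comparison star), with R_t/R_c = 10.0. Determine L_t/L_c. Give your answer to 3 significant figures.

2.05×10^3

Wien's law gives T ∝ 1/λ_max, so T_t/T_c = λ_c/λ_t = 413/194 = 2.129.
Then L ∝ R²T⁴ gives L_t/L_c = (10.0)² × (2.129)⁴ = 100.0 × 20.54 = 2054.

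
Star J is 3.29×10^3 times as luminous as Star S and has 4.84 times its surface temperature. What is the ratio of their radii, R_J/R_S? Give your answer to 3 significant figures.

L ∝ R²T⁴ gives R ∝ √L / T², so
R_J/R_S = √(3.29×10^3) / (4.84)² = 57.36 / 23.43 = 2.449.

2.45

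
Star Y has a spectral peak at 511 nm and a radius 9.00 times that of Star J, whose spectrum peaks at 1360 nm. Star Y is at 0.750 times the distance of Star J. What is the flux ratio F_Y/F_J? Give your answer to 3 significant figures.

Wien's law: T_Y/T_J = λ_J/λ_Y = 1360/511 = 2.661.
L_Y/L_J = (R_Y/R_J)²(T_Y/T_J)⁴ = (9.00)²(2.661)⁴ = 4064.
F_Y/F_J = (L_Y/L_J)/(d_Y/d_J)² = 4064/(0.750)² = 7225.

7.22×10^3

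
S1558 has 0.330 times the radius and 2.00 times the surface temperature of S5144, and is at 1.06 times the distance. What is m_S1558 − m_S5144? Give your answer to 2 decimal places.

L_S1558/L_S5144 = (0.330)²(2.00)⁴ = 1.742.
F_S1558/F_S5144 = (L_S1558/L_S5144)/(d_S1558/d_S5144)² = 1.742/1.124 = 1.551.
m_S1558 − m_S5144 = −2.5 log₁₀(1.551) = -0.48.

-0.48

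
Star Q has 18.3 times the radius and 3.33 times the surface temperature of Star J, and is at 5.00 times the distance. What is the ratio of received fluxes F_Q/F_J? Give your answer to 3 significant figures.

1.65×10^3

L_Q/L_J = (R_Q/R_J)²(T_Q/T_J)⁴ = (18.3)² × (3.33)⁴ = 4.118×10^4.
F_Q/F_J = (L_Q/L_J)/(d_Q/d_J)² = 4.118×10^4 / (5.00)² = 1647.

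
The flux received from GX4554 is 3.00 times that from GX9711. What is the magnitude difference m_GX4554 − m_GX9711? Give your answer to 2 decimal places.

-1.19

m_GX4554 − m_GX9711 = −2.5 log₁₀(F_GX4554/F_GX9711) = −2.5 log₁₀(3.00) = −2.5 × (0.477) = -1.193.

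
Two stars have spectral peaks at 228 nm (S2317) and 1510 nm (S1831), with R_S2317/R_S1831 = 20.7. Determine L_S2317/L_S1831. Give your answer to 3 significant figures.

Wien's law gives T ∝ 1/λ_max, so T_S2317/T_S1831 = λ_S1831/λ_S2317 = 1510/228 = 6.623.
Then L ∝ R²T⁴ gives L_S2317/L_S1831 = (20.7)² × (6.623)⁴ = 428.5 × 1924 = 8.243×10^5.

8.24×10^5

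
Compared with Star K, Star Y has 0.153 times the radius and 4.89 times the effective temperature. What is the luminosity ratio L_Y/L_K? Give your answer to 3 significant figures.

From the Stefan–Boltzmann law, L ∝ R²T⁴, so
L_Y/L_K = (R_Y/R_K)² (T_Y/T_K)⁴ = (0.153)² × (4.89)⁴ = 0.02341 × 571.8 = 13.38.

13.4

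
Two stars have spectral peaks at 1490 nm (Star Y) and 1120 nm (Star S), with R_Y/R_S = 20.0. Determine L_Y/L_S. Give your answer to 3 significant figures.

Wien's law gives T ∝ 1/λ_max, so T_Y/T_S = λ_S/λ_Y = 1120/1490 = 0.7517.
Then L ∝ R²T⁴ gives L_Y/L_S = (20.0)² × (0.7517)⁴ = 400.0 × 0.3192 = 127.7.

128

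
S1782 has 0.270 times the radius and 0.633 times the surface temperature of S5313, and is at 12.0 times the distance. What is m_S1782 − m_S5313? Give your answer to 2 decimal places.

10.23

L_S1782/L_S5313 = (0.270)²(0.633)⁴ = 0.01170.
F_S1782/F_S5313 = (L_S1782/L_S5313)/(d_S1782/d_S5313)² = 0.01170/144.0 = 8.128×10^-5.
m_S1782 − m_S5313 = −2.5 log₁₀(8.128×10^-5) = 10.23.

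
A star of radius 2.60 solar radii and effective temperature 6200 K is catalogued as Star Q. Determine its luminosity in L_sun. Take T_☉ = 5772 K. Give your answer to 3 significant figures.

L/L_☉ = (R/R_☉)² (T/T_☉)⁴ = (2.60)² × (6200/5772)⁴
       = 6.760 × (1.074)⁴ = 6.760 × 1.331 = 8.999.

9.00 L_sun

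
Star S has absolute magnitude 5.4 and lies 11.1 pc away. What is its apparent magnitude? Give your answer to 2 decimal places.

m = M + 5 log₁₀(d/10 pc) = 5.4 + 5 log₁₀(11.1/10)
  = 5.4 + 5 × 0.045 = 5.4 + 0.23 = 5.63.

5.63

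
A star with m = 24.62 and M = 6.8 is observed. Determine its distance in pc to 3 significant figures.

m − M = 5 log₁₀(d/10 pc)
24.62 − (6.8) = 17.82 = 5 log₁₀(d/10)
d = 10 × 10^(17.82/5) = 10 × 10^3.564 = 3.664×10^4 pc.

3.66×10^4 pc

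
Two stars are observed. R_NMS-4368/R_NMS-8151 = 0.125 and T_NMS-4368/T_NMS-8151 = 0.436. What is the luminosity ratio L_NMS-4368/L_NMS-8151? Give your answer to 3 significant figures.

5.65×10^-4

From the Stefan–Boltzmann law, L ∝ R²T⁴, so
L_NMS-4368/L_NMS-8151 = (R_NMS-4368/R_NMS-8151)² (T_NMS-4368/T_NMS-8151)⁴ = (0.125)² × (0.436)⁴ = 0.01562 × 0.03614 = 5.646×10^-4.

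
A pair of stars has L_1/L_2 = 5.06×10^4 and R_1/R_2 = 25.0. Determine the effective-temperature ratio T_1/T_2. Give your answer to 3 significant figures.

3.00

L ∝ R²T⁴ gives T ∝ (L/R²)^(1/4), so
T_1/T_2 = (5.06×10^4 / 25.0²)^(1/4) = (80.96)^(1/4) = 3.000.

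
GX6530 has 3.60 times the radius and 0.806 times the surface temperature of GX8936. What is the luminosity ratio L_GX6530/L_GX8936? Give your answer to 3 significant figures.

5.47

From the Stefan–Boltzmann law, L ∝ R²T⁴, so
L_GX6530/L_GX8936 = (R_GX6530/R_GX8936)² (T_GX6530/T_GX8936)⁴ = (3.60)² × (0.806)⁴ = 12.96 × 0.4220 = 5.469.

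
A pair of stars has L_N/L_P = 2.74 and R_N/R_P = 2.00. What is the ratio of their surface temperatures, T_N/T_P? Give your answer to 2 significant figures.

L ∝ R²T⁴ gives T ∝ (L/R²)^(1/4), so
T_N/T_P = (2.74 / 2.00²)^(1/4) = (0.6850)^(1/4) = 0.9098.

0.91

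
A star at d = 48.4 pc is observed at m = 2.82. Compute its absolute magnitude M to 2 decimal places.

-0.60

M = m − 5 log₁₀(d/10 pc) = 2.82 − 5 log₁₀(48.4/10)
  = 2.82 − 5 × 0.685 = 2.82 − 3.42 = -0.60.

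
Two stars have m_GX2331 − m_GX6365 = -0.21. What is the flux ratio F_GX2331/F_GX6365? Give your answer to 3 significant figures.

F_GX2331/F_GX6365 = 10^(−(m_GX2331 − m_GX6365)/2.5) = 10^(0.21/2.5) = 10^0.084 = 1.213.

1.21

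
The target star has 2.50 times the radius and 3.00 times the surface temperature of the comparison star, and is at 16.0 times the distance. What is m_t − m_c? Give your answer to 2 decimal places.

-0.74

L_t/L_c = (2.50)²(3.00)⁴ = 506.2.
F_t/F_c = (L_t/L_c)/(d_t/d_c)² = 506.2/256.0 = 1.978.
m_t − m_c = −2.5 log₁₀(1.978) = -0.74.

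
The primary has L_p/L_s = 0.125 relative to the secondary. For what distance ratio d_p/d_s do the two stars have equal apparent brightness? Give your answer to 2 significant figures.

0.35

Equal flux requires L_p/d_p² = L_s/d_s², so d_p/d_s = √(L_p/L_s)
= √(0.125) = 0.3536.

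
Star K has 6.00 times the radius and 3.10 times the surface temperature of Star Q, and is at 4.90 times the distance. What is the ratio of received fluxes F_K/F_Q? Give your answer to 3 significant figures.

L_K/L_Q = (R_K/R_Q)²(T_K/T_Q)⁴ = (6.00)² × (3.10)⁴ = 3325.
F_K/F_Q = (L_K/L_Q)/(d_K/d_Q)² = 3325 / (4.90)² = 138.5.

138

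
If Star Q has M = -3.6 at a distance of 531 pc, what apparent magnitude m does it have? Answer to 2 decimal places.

5.03

m = M + 5 log₁₀(d/10 pc) = -3.6 + 5 log₁₀(531/10)
  = -3.6 + 5 × 1.725 = -3.6 + 8.63 = 5.03.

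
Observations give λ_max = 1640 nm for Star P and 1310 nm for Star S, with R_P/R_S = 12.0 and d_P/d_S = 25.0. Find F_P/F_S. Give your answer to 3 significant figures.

0.0938

Wien's law: T_P/T_S = λ_S/λ_P = 1310/1640 = 0.7988.
L_P/L_S = (R_P/R_S)²(T_P/T_S)⁴ = (12.0)²(0.7988)⁴ = 58.62.
F_P/F_S = (L_P/L_S)/(d_P/d_S)² = 58.62/(25.0)² = 0.09380.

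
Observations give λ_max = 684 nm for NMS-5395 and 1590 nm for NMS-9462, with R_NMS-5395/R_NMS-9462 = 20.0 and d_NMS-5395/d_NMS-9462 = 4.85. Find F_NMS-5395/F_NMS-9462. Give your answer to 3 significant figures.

497

Wien's law: T_NMS-5395/T_NMS-9462 = λ_NMS-9462/λ_NMS-5395 = 1590/684 = 2.325.
L_NMS-5395/L_NMS-9462 = (R_NMS-5395/R_NMS-9462)²(T_NMS-5395/T_NMS-9462)⁴ = (20.0)²(2.325)⁴ = 1.168×10^4.
F_NMS-5395/F_NMS-9462 = (L_NMS-5395/L_NMS-9462)/(d_NMS-5395/d_NMS-9462)² = 1.168×10^4/(4.85)² = 496.5.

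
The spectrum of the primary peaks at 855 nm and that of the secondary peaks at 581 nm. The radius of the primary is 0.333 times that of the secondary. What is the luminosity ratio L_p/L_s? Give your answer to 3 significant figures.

0.0236

Wien's law gives T ∝ 1/λ_max, so T_p/T_s = λ_s/λ_p = 581/855 = 0.6795.
Then L ∝ R²T⁴ gives L_p/L_s = (0.333)² × (0.6795)⁴ = 0.1109 × 0.2132 = 0.02364.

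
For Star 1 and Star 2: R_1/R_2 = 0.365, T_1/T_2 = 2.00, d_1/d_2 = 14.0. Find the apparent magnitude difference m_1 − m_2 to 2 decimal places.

L_1/L_2 = (0.365)²(2.00)⁴ = 2.132.
F_1/F_2 = (L_1/L_2)/(d_1/d_2)² = 2.132/196.0 = 0.01088.
m_1 − m_2 = −2.5 log₁₀(0.01088) = 4.91.

4.91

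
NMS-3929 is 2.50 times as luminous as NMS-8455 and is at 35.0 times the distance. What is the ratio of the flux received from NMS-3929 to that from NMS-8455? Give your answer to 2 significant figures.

0.0020

F = L/(4πd²), so F_NMS-3929/F_NMS-8455 = (L_NMS-3929/L_NMS-8455) / (d_NMS-3929/d_NMS-8455)²
= 2.50 / (35.0)² = 2.50 / 1225 = 0.002041.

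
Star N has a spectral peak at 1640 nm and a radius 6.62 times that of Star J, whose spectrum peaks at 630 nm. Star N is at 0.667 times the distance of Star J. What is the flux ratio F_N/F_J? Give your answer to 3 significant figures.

Wien's law: T_N/T_J = λ_J/λ_N = 630/1640 = 0.3841.
L_N/L_J = (R_N/R_J)²(T_N/T_J)⁴ = (6.62)²(0.3841)⁴ = 0.9543.
F_N/F_J = (L_N/L_J)/(d_N/d_J)² = 0.9543/(0.667)² = 2.145.

2.15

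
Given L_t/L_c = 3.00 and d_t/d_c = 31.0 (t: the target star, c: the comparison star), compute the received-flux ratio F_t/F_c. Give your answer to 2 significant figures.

F = L/(4πd²), so F_t/F_c = (L_t/L_c) / (d_t/d_c)²
= 3.00 / (31.0)² = 3.00 / 961.0 = 0.003122.

0.0031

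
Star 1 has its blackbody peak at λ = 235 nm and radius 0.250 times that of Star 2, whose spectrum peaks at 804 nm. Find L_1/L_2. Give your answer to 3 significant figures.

8.56

Wien's law gives T ∝ 1/λ_max, so T_1/T_2 = λ_2/λ_1 = 804/235 = 3.421.
Then L ∝ R²T⁴ gives L_1/L_2 = (0.250)² × (3.421)⁴ = 0.06250 × 137.0 = 8.563.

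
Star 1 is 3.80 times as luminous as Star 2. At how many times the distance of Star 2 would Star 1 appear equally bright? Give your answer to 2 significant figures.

1.9

Equal flux requires L_1/d_1² = L_2/d_2², so d_1/d_2 = √(L_1/L_2)
= √(3.80) = 1.949.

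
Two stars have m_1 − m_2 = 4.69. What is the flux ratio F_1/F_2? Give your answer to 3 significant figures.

0.0133

F_1/F_2 = 10^(−(m_1 − m_2)/2.5) = 10^(-4.69/2.5) = 10^-1.876 = 0.01330.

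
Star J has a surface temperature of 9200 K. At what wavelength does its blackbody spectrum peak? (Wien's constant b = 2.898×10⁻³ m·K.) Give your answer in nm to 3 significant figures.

λ_max = b/T = 2.898×10⁻³ / 9200 = 3.15×10^-7 m = 315.0 nm.

315 nm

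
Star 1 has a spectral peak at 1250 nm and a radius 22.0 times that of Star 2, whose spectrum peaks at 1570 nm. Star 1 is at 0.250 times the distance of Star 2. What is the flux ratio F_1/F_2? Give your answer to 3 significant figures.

Wien's law: T_1/T_2 = λ_2/λ_1 = 1570/1250 = 1.256.
L_1/L_2 = (R_1/R_2)²(T_1/T_2)⁴ = (22.0)²(1.256)⁴ = 1204.
F_1/F_2 = (L_1/L_2)/(d_1/d_2)² = 1204/(0.250)² = 1.927×10^4.

1.93×10^4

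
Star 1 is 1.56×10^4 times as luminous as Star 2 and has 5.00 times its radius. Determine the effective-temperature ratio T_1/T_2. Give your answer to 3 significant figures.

L ∝ R²T⁴ gives T ∝ (L/R²)^(1/4), so
T_1/T_2 = (1.56×10^4 / 5.00²)^(1/4) = (624.0)^(1/4) = 4.998.

5.00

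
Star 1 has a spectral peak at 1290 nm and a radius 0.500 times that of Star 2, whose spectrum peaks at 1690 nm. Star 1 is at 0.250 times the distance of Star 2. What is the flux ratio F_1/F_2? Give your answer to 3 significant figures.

11.8

Wien's law: T_1/T_2 = λ_2/λ_1 = 1690/1290 = 1.310.
L_1/L_2 = (R_1/R_2)²(T_1/T_2)⁴ = (0.500)²(1.310)⁴ = 0.7364.
F_1/F_2 = (L_1/L_2)/(d_1/d_2)² = 0.7364/(0.250)² = 11.78.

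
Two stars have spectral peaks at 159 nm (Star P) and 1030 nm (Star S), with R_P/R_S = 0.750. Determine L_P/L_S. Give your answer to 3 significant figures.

991

Wien's law gives T ∝ 1/λ_max, so T_P/T_S = λ_S/λ_P = 1030/159 = 6.478.
Then L ∝ R²T⁴ gives L_P/L_S = (0.750)² × (6.478)⁴ = 0.5625 × 1761 = 990.6.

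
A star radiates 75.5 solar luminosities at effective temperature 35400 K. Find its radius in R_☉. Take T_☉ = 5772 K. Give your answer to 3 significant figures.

R/R_☉ = √(L/L_☉) / (T/T_☉)² = √(75.5) / (6.133)²
       = 8.689 / 37.61 = 0.2310.

0.231 R_☉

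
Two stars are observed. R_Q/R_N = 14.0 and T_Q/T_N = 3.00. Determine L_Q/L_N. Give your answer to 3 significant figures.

1.59×10^4

From the Stefan–Boltzmann law, L ∝ R²T⁴, so
L_Q/L_N = (R_Q/R_N)² (T_Q/T_N)⁴ = (14.0)² × (3.00)⁴ = 196.0 × 81.00 = 1.588×10^4.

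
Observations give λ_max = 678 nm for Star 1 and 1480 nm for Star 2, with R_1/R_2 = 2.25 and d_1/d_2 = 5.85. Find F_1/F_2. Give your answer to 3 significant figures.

3.36

Wien's law: T_1/T_2 = λ_2/λ_1 = 1480/678 = 2.183.
L_1/L_2 = (R_1/R_2)²(T_1/T_2)⁴ = (2.25)²(2.183)⁴ = 114.9.
F_1/F_2 = (L_1/L_2)/(d_1/d_2)² = 114.9/(5.85)² = 3.359.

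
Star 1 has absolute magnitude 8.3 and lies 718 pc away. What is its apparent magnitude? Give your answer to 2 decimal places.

m = M + 5 log₁₀(d/10 pc) = 8.3 + 5 log₁₀(718/10)
  = 8.3 + 5 × 1.856 = 8.3 + 9.28 = 17.58.

17.58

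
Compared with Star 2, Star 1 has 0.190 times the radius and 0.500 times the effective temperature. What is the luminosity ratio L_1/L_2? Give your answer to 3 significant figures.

From the Stefan–Boltzmann law, L ∝ R²T⁴, so
L_1/L_2 = (R_1/R_2)² (T_1/T_2)⁴ = (0.190)² × (0.500)⁴ = 0.03610 × 0.06250 = 0.002256.

0.00226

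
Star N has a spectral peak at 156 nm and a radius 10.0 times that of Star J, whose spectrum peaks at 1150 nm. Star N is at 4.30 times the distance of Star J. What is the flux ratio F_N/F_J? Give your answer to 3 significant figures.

Wien's law: T_N/T_J = λ_J/λ_N = 1150/156 = 7.372.
L_N/L_J = (R_N/R_J)²(T_N/T_J)⁴ = (10.0)²(7.372)⁴ = 2.953×10^5.
F_N/F_J = (L_N/L_J)/(d_N/d_J)² = 2.953×10^5/(4.30)² = 1.597×10^4.

1.60×10^4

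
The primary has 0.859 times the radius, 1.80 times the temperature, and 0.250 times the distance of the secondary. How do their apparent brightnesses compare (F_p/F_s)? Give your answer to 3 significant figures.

L_p/L_s = (R_p/R_s)²(T_p/T_s)⁴ = (0.859)² × (1.80)⁴ = 7.746.
F_p/F_s = (L_p/L_s)/(d_p/d_s)² = 7.746 / (0.250)² = 123.9.

124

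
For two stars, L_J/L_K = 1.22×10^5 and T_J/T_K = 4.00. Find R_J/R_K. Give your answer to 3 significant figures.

21.8

L ∝ R²T⁴ gives R ∝ √L / T², so
R_J/R_K = √(1.22×10^5) / (4.00)² = 349.3 / 16.00 = 21.83.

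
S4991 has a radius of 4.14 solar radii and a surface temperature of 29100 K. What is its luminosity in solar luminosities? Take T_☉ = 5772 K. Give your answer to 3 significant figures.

L/L_☉ = (R/R_☉)² (T/T_☉)⁴ = (4.14)² × (29100/5772)⁴
       = 17.14 × (5.042)⁴ = 17.14 × 646.1 = 1.107×10^4.

1.11×10^4 solar luminosities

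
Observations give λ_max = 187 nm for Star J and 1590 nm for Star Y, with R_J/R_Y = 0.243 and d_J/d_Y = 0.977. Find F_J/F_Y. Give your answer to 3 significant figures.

323

Wien's law: T_J/T_Y = λ_Y/λ_J = 1590/187 = 8.503.
L_J/L_Y = (R_J/R_Y)²(T_J/T_Y)⁴ = (0.243)²(8.503)⁴ = 308.6.
F_J/F_Y = (L_J/L_Y)/(d_J/d_Y)² = 308.6/(0.977)² = 323.3.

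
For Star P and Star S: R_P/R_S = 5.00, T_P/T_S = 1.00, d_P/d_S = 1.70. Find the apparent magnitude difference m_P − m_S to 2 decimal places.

-2.34

L_P/L_S = (5.00)²(1.00)⁴ = 25.00.
F_P/F_S = (L_P/L_S)/(d_P/d_S)² = 25.00/2.890 = 8.651.
m_P − m_S = −2.5 log₁₀(8.651) = -2.34.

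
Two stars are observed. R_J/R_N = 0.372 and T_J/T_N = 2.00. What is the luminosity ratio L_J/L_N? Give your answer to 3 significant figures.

2.21

From the Stefan–Boltzmann law, L ∝ R²T⁴, so
L_J/L_N = (R_J/R_N)² (T_J/T_N)⁴ = (0.372)² × (2.00)⁴ = 0.1384 × 16.00 = 2.214.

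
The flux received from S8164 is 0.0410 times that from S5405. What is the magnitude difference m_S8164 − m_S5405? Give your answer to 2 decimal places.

3.47

m_S8164 − m_S5405 = −2.5 log₁₀(F_S8164/F_S5405) = −2.5 log₁₀(0.0410) = −2.5 × (-1.387) = 3.468.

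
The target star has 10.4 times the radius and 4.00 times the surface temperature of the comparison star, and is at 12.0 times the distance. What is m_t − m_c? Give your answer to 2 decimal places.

-5.71

L_t/L_c = (10.4)²(4.00)⁴ = 2.769×10^4.
F_t/F_c = (L_t/L_c)/(d_t/d_c)² = 2.769×10^4/144.0 = 192.3.
m_t − m_c = −2.5 log₁₀(192.3) = -5.71.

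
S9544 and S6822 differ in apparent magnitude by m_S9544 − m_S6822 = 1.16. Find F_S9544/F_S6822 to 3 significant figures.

F_S9544/F_S6822 = 10^(−(m_S9544 − m_S6822)/2.5) = 10^(-1.16/2.5) = 10^-0.464 = 0.3436.

0.344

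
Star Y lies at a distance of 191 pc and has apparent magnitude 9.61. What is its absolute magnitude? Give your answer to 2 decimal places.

3.20

M = m − 5 log₁₀(d/10 pc) = 9.61 − 5 log₁₀(191/10)
  = 9.61 − 5 × 1.281 = 9.61 − 6.41 = 3.20.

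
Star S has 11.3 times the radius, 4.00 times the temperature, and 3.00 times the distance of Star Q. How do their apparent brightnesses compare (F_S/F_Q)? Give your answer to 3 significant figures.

3.63×10^3

L_S/L_Q = (R_S/R_Q)²(T_S/T_Q)⁴ = (11.3)² × (4.00)⁴ = 3.269×10^4.
F_S/F_Q = (L_S/L_Q)/(d_S/d_Q)² = 3.269×10^4 / (3.00)² = 3632.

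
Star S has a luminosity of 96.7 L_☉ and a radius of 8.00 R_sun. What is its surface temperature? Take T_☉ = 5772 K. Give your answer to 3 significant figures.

T/T_☉ = (L/L_☉)^(1/4) / (R/R_☉)^(1/2)
T = 5772 × (96.7)^(1/4) / √(8.00) = 5772 × 3.136 / 2.828 = 6399 K.

6.40×10^3 K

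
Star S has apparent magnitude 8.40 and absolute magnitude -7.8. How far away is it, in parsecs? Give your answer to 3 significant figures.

m − M = 5 log₁₀(d/10 pc)
8.40 − (-7.8) = 16.20 = 5 log₁₀(d/10)
d = 10 × 10^(16.20/5) = 10 × 10^3.240 = 1.738×10^4 pc.

1.74×10^4 pc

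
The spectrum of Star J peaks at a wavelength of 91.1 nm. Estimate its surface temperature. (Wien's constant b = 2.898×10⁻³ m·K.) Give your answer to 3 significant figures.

3.18×10^4 K

T = b/λ_max = 2.898×10⁻³ / (91.1×10⁻⁹) = 3.181×10^4 K.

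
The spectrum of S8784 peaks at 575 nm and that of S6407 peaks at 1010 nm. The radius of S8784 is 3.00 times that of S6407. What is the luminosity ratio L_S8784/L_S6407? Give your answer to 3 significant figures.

85.7

Wien's law gives T ∝ 1/λ_max, so T_S8784/T_S6407 = λ_S6407/λ_S8784 = 1010/575 = 1.757.
Then L ∝ R²T⁴ gives L_S8784/L_S6407 = (3.00)² × (1.757)⁴ = 9.000 × 9.519 = 85.68.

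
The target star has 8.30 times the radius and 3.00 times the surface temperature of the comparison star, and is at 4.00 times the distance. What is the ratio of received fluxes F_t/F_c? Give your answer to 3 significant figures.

L_t/L_c = (R_t/R_c)²(T_t/T_c)⁴ = (8.30)² × (3.00)⁴ = 5580.
F_t/F_c = (L_t/L_c)/(d_t/d_c)² = 5580 / (4.00)² = 348.8.

349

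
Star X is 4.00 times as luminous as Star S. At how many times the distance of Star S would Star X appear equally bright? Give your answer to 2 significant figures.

2.0

Equal flux requires L_X/d_X² = L_S/d_S², so d_X/d_S = √(L_X/L_S)
= √(4.00) = 2.000.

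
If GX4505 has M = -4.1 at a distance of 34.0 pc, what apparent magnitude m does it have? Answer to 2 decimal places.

-1.44

m = M + 5 log₁₀(d/10 pc) = -4.1 + 5 log₁₀(34.0/10)
  = -4.1 + 5 × 0.531 = -4.1 + 2.66 = -1.44.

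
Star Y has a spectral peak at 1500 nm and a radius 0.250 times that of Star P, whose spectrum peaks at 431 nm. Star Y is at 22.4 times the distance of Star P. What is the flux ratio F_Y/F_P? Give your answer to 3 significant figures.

Wien's law: T_Y/T_P = λ_P/λ_Y = 431/1500 = 0.2873.
L_Y/L_P = (R_Y/R_P)²(T_Y/T_P)⁴ = (0.250)²(0.2873)⁴ = 4.260×10^-4.
F_Y/F_P = (L_Y/L_P)/(d_Y/d_P)² = 4.260×10^-4/(22.4)² = 8.490×10^-7.

8.49×10^-7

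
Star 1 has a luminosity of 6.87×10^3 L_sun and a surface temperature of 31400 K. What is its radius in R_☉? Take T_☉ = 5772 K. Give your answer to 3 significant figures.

2.80 R_☉

R/R_☉ = √(L/L_☉) / (T/T_☉)² = √(6.87×10^3) / (5.440)²
       = 82.89 / 29.59 = 2.801.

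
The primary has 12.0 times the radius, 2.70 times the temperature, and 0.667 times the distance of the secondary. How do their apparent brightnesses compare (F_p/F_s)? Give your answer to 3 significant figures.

1.72×10^4

L_p/L_s = (R_p/R_s)²(T_p/T_s)⁴ = (12.0)² × (2.70)⁴ = 7653.
F_p/F_s = (L_p/L_s)/(d_p/d_s)² = 7653 / (0.667)² = 1.720×10^4.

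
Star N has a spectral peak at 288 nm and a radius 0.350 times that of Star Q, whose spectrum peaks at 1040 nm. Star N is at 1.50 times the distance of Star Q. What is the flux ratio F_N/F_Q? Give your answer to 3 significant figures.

Wien's law: T_N/T_Q = λ_Q/λ_N = 1040/288 = 3.611.
L_N/L_Q = (R_N/R_Q)²(T_N/T_Q)⁴ = (0.350)²(3.611)⁴ = 20.83.
F_N/F_Q = (L_N/L_Q)/(d_N/d_Q)² = 20.83/(1.50)² = 9.258.

9.26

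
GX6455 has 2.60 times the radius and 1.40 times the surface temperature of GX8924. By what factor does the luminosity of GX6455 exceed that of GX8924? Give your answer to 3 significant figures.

26.0

From the Stefan–Boltzmann law, L ∝ R²T⁴, so
L_GX6455/L_GX8924 = (R_GX6455/R_GX8924)² (T_GX6455/T_GX8924)⁴ = (2.60)² × (1.40)⁴ = 6.760 × 3.842 = 25.97.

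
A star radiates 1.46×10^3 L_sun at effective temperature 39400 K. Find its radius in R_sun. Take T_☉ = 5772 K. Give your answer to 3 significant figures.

0.820 R_sun

R/R_☉ = √(L/L_☉) / (T/T_☉)² = √(1.46×10^3) / (6.826)²
       = 38.21 / 46.60 = 0.8200.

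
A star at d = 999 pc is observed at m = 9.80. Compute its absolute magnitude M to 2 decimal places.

M = m − 5 log₁₀(d/10 pc) = 9.80 − 5 log₁₀(999/10)
  = 9.80 − 5 × 2.000 = 9.80 − 10.00 = -0.20.

-0.20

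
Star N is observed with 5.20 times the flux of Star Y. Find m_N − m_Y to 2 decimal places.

m_N − m_Y = −2.5 log₁₀(F_N/F_Y) = −2.5 log₁₀(5.20) = −2.5 × (0.716) = -1.790.

-1.79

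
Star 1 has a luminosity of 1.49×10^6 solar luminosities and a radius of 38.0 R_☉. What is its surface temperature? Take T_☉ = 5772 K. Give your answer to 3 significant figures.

3.27×10^4 K

T/T_☉ = (L/L_☉)^(1/4) / (R/R_☉)^(1/2)
T = 5772 × (1.49×10^6)^(1/4) / √(38.0) = 5772 × 34.94 / 6.164 = 3.271×10^4 K.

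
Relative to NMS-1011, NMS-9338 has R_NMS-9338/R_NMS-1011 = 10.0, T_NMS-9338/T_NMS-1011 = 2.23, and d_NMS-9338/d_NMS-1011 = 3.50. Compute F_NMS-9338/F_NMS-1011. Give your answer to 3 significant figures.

L_NMS-9338/L_NMS-1011 = (R_NMS-9338/R_NMS-1011)²(T_NMS-9338/T_NMS-1011)⁴ = (10.0)² × (2.23)⁴ = 2473.
F_NMS-9338/F_NMS-1011 = (L_NMS-9338/L_NMS-1011)/(d_NMS-9338/d_NMS-1011)² = 2473 / (3.50)² = 201.9.

202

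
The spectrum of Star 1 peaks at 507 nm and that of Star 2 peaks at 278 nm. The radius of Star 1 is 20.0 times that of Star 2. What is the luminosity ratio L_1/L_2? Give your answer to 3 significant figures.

Wien's law gives T ∝ 1/λ_max, so T_1/T_2 = λ_2/λ_1 = 278/507 = 0.5483.
Then L ∝ R²T⁴ gives L_1/L_2 = (20.0)² × (0.5483)⁴ = 400.0 × 0.09040 = 36.16.

36.2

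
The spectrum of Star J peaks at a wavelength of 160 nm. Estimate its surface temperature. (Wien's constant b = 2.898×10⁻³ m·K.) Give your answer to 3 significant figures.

1.81×10^4 K

T = b/λ_max = 2.898×10⁻³ / (160×10⁻⁹) = 1.811×10^4 K.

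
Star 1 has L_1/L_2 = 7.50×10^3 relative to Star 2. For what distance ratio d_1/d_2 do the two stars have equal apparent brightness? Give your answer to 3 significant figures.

86.6

Equal flux requires L_1/d_1² = L_2/d_2², so d_1/d_2 = √(L_1/L_2)
= √(7.50×10^3) = 86.60.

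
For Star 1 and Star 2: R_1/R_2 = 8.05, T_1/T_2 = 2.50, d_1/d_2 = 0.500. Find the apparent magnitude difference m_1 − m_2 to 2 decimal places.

-10.01

L_1/L_2 = (8.05)²(2.50)⁴ = 2531.
F_1/F_2 = (L_1/L_2)/(d_1/d_2)² = 2531/0.2500 = 1.013×10^4.
m_1 − m_2 = −2.5 log₁₀(1.013×10^4) = -10.01.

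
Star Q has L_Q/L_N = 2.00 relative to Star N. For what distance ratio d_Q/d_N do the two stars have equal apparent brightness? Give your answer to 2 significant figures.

Equal flux requires L_Q/d_Q² = L_N/d_N², so d_Q/d_N = √(L_Q/L_N)
= √(2.00) = 1.414.

1.4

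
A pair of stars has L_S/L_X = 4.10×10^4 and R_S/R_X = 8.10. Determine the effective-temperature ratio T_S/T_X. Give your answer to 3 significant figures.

L ∝ R²T⁴ gives T ∝ (L/R²)^(1/4), so
T_S/T_X = (4.10×10^4 / 8.10²)^(1/4) = (624.9)^(1/4) = 5.000.

5.00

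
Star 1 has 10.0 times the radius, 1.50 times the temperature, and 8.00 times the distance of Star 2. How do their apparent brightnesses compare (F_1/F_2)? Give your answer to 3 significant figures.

L_1/L_2 = (R_1/R_2)²(T_1/T_2)⁴ = (10.0)² × (1.50)⁴ = 506.2.
F_1/F_2 = (L_1/L_2)/(d_1/d_2)² = 506.2 / (8.00)² = 7.910.

7.91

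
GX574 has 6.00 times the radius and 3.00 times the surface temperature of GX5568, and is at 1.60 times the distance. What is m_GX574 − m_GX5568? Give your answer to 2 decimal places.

-7.64

L_GX574/L_GX5568 = (6.00)²(3.00)⁴ = 2916.
F_GX574/F_GX5568 = (L_GX574/L_GX5568)/(d_GX574/d_GX5568)² = 2916/2.560 = 1139.
m_GX574 − m_GX5568 = −2.5 log₁₀(1139) = -7.64.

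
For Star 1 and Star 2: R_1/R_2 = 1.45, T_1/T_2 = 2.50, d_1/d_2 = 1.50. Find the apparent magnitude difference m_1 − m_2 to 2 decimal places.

L_1/L_2 = (1.45)²(2.50)⁴ = 82.13.
F_1/F_2 = (L_1/L_2)/(d_1/d_2)² = 82.13/2.250 = 36.50.
m_1 − m_2 = −2.5 log₁₀(36.50) = -3.91.

-3.91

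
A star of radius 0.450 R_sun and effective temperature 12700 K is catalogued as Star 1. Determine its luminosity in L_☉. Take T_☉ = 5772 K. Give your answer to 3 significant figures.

L/L_☉ = (R/R_☉)² (T/T_☉)⁴ = (0.450)² × (12700/5772)⁴
       = 0.2025 × (2.200)⁴ = 0.2025 × 23.44 = 4.746.

4.75 L_☉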